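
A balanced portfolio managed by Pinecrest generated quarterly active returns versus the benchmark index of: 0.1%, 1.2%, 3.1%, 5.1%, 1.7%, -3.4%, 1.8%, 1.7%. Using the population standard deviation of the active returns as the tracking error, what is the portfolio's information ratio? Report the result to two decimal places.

0.62

Mean return r̄ = 11.30 / 8 = 1.4125%
Σ(r − r̄)² = (0.1 − 1.4125)² + (1.2 − 1.4125)² + (3.1 − 1.4125)² + … = 41.6888
population σ = √(41.6888 / 8) = √5.2111 = 2.2828%
IR = r̄ / tracking error = 1.4125 / 2.2828 = 0.6188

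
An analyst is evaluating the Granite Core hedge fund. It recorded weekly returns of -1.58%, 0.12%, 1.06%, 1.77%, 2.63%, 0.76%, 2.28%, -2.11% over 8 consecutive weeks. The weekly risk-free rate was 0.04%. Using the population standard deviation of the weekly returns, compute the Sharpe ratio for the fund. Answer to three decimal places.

0.357

r̄ = (-1.58 + 0.12 + 1.06 + 1.77 + 2.63 + 0.76 + 2.28 − 2.11) / 8 = 0.6163%
Population std dev = √[20.8742 / 8] = 1.6153%
Sharpe = (r̄ − rf) / σ = (0.6163 − 0.04) / 1.6153 = 0.5763 / 1.6153 = 0.3568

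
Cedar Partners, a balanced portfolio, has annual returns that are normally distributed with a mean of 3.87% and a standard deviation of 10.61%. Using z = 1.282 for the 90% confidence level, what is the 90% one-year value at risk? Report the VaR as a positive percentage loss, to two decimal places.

VaR (as % loss) = −(μ − z·σ) = −(3.87% − 1.282 × 10.61%) = −(-9.73202%) = 9.73202%

9.73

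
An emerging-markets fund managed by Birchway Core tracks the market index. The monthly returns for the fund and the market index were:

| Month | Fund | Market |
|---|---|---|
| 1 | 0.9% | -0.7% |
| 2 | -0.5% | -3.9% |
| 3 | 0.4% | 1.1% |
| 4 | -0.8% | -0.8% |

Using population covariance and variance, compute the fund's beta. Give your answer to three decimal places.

0.186

r̄p = 0.0000%,  r̄m = -1.0750%
Cov = Σ(rp − r̄p)(rm − r̄m) / 4 = 0.6000
Var(rm) = Σ(rm − r̄m)² / 4 = 3.2319
β = Cov / Var = 0.6000 / 3.2319 = 0.1856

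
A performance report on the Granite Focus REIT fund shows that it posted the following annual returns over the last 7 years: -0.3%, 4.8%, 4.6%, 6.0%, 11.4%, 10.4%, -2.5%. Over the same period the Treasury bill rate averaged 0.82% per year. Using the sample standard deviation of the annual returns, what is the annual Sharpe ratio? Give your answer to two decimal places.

0.80

Mean return μ = 34.40 / 7 = 4.9143%
Sample std dev = √[155.6086 / 6] = 5.0926%
Sharpe = (μ − rf) / σ = (4.9143 − 0.82) / 5.0926 = 4.0943 / 5.0926 = 0.8040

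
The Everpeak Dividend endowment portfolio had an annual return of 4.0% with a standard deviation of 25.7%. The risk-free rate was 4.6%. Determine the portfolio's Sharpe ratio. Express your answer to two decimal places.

-0.02

Sharpe = (Rp − Rf) / σp = (4.0% − 4.6%) / 25.7% = -0.60% / 25.7% = -0.0233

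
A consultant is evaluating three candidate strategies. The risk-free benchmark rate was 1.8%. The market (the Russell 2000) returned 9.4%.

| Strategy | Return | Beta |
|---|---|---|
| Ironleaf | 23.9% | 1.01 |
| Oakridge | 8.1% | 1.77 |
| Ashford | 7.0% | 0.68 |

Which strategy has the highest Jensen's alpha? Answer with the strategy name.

Ironleaf: α = 23.9% − [1.8% + 1.01 × (9.4% − 1.8%)] = 14.424
Oakridge: α = 8.1% − [1.8% + 1.77 × (9.4% − 1.8%)] = -7.152
Ashford: α = 7.0% − [1.8% + 0.68 × (9.4% − 1.8%)] = 0.032
Highest: Ironleaf (14.424).

Ironleaf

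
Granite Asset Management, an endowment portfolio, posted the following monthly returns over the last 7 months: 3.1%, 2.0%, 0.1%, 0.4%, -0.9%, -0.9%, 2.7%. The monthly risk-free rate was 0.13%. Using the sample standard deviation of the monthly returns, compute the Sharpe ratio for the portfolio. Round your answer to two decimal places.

r̄ = (3.1 + 2 + 0.1 + 0.4 − 0.9 − 0.9 + 2.7) / 7 = 0.9286%
Σ(r − r̄)² = (3.1 − 0.9286)² + (2 − 0.9286)² + … = 16.6543
σ = √[16.6543 / 6] = 1.6660%
Sharpe = (r̄ − rf) / σ = (0.9286 − 0.13) / 1.6660 = 0.7986 / 1.6660 = 0.4794

0.48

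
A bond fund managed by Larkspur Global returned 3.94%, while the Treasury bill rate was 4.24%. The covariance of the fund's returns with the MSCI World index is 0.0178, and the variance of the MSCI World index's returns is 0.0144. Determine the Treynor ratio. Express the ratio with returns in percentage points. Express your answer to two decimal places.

-0.24

β = Cov / Var = 0.0178 / 0.0144 = 1.2361
Treynor = (Rp − Rf) / β = (3.94% − 4.24%) / 1.2361 = -0.30 / 1.2361 = -0.2427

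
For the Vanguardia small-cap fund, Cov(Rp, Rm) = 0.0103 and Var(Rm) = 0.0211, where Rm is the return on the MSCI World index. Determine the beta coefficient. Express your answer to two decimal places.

β = Cov(Rp, Rm) / Var(Rm) = 0.0103 / 0.0211 = 0.4882

0.49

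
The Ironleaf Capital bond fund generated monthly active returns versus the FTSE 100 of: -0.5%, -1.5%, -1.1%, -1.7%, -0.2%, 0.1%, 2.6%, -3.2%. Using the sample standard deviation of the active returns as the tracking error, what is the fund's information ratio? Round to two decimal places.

r̄ = (-0.5 − 1.5 − 1.1 − 1.7 − 0.2 + 0.1 + 2.6 − 3.2) / 8 = -0.6875%
Σ(r − r̄)² = 19.8688; sample σ = √(19.8688/7) = 1.6848%
IR = r̄ / tracking error = -0.6875 / 1.6848 = -0.4081

-0.41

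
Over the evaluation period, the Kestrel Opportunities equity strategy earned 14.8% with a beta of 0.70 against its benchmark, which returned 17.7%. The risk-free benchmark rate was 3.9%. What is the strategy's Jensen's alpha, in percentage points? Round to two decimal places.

CAPM expected return = Rf + β(Rm − Rf) = 3.9% + 0.70 × (17.7% − 3.9%) = 3.9 + 0.70 × 13.80 = 13.5600%
Jensen's α = Rp − E[R] = 14.8% − 13.5600% = 1.2400

1.24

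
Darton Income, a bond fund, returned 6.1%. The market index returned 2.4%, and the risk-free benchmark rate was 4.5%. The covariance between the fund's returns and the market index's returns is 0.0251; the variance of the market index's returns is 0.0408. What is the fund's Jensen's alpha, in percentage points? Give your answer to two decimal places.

2.89

β = Cov / Var = 0.0251 / 0.0408 = 0.6152
E[R] = Rf + β(Rm − Rf) = 4.5% + 0.6152 × (2.4% − 4.5%) = 3.2081%
α = Rp − E[R] = 6.1% − 3.2081% = 2.8919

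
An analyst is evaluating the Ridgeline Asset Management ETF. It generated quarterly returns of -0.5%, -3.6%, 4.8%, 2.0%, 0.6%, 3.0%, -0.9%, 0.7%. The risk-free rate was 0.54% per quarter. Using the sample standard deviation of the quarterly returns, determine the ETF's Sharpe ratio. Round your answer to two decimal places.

Mean return r̄ = 6.10 / 8 = 0.7625%
Sample σ = √[Σ(r − r̄)² / 7] = √[46.2588 / 7] = √6.6084 = 2.5707%
Sharpe = (r̄ − rf) / σ = (0.7625 − 0.54) / 2.5707 = 0.2225 / 2.5707 = 0.0866

0.09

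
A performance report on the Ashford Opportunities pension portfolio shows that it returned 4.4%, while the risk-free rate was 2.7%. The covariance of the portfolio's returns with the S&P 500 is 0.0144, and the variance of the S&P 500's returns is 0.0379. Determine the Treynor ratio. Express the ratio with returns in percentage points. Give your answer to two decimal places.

4.47

β = Cov / Var = 0.0144 / 0.0379 = 0.3799
Treynor = (Rp − Rf) / β = (4.4% − 2.7%) / 0.3799 = 1.70 / 0.3799 = 4.4749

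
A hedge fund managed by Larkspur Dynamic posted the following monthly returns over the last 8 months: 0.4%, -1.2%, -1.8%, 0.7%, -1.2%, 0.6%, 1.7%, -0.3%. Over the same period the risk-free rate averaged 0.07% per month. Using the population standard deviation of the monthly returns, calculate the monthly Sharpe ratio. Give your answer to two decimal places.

μ = (0.4 − 1.2 − 1.8 + 0.7 − 1.2 + 0.6 + 1.7 − 0.3) / 8 = -0.1375%
Σ(r − μ)² = (0.4 − (-0.1375))² + (-1.2 − (-0.1375))² + … = 9.9588
population σ = √(9.9588 / 8) = √1.2449 = 1.1158%
Sharpe = (μ − rf) / σ = (-0.1375 − 0.07) / 1.1158 = -0.2075 / 1.1158 = -0.1860

-0.19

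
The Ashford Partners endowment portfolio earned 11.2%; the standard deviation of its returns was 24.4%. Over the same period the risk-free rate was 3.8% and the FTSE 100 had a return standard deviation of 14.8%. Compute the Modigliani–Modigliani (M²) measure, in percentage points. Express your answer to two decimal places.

Sharpe = (Rp − Rf) / σp = (11.2% − 3.8%) / 24.4% = 0.3033
M² = Rf + Sharpe × σm = 3.8% + 0.3033 × 14.8% = 8.2888%

8.29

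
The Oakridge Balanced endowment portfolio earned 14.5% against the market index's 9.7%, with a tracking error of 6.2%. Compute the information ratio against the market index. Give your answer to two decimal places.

IR = (Rp − Rb) / TE = (14.5% − 9.7%) / 6.2% = 4.80% / 6.2% = 0.7742

0.77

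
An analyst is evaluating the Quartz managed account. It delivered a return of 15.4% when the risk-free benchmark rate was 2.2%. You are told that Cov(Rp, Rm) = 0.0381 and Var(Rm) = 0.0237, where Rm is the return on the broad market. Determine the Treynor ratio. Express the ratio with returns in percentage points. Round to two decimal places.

β = Cov / Var = 0.0381 / 0.0237 = 1.6076
Treynor = (Rp − Rf) / β = (15.4% − 2.2%) / 1.6076 = 13.20 / 1.6076 = 8.2110

8.21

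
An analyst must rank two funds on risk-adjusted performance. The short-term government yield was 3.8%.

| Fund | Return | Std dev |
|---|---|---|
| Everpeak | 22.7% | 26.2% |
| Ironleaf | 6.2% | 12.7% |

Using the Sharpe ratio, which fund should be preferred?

Everpeak: Sharpe ratio = (22.7% − 3.8%) / 26.2% = 0.721
Ironleaf: Sharpe ratio = (6.2% − 3.8%) / 12.7% = 0.189
Highest: Everpeak (0.721).

Everpeak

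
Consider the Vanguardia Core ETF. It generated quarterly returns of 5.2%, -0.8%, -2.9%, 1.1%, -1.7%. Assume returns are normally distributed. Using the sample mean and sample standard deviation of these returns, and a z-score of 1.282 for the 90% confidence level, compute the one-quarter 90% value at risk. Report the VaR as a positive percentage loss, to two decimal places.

3.88

r̄ = (5.2 − 0.8 − 2.9 + 1.1 − 1.7) / 5 = 0.90 / 5 = 0.1800%
Σ(r − r̄)² = (5.2 − 0.1800)² + (-0.8 − 0.1800)² + (-2.9 − 0.1800)² + … = 40.0280
σ = √[40.0280 / 4] = 3.1634%
VaR = −(r̄ − z·σ) = −(0.1800 − 1.282 × 3.1634) = −(-3.8755) = 3.8755%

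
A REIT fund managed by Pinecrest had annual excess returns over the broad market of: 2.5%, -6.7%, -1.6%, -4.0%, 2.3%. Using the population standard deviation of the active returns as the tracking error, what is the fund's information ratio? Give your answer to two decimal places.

-0.42

Mean return r̄ = -7.50 / 5 = -1.5000%
Population std dev = √[63.7400 / 5] = 3.5704%
IR = r̄ / tracking error = -1.5000 / 3.5704 = -0.4201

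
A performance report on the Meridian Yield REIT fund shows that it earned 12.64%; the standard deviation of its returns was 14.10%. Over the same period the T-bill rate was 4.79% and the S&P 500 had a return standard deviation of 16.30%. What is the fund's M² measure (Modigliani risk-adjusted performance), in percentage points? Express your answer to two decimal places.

Sharpe = (Rp − Rf) / σp = (12.64% − 4.79%) / 14.10% = 0.5567
M² = Rf + Sharpe × σm = 4.79% + 0.5567 × 16.30% = 13.8642%

13.86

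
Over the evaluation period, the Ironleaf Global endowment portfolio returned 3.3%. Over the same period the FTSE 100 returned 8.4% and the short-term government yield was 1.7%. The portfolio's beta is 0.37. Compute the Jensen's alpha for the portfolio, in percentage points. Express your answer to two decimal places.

-0.88

CAPM expected return = Rf + β(Rm − Rf) = 1.7% + 0.37 × (8.4% − 1.7%) = 1.7 + 0.37 × 6.70 = 4.1790%
Jensen's α = Rp − E[R] = 3.3% − 4.1790% = -0.8790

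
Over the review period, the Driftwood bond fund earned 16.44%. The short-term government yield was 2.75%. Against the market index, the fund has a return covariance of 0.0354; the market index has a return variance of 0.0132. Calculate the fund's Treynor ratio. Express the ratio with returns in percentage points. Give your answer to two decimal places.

5.10

β = Cov / Var = 0.0354 / 0.0132 = 2.6818
Treynor = (Rp − Rf) / β = (16.44% − 2.75%) / 2.6818 = 13.69 / 2.6818 = 5.1048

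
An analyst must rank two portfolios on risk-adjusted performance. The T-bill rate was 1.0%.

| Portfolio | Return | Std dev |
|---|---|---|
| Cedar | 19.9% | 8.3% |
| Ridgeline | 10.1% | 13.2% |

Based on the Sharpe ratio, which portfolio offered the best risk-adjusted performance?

Cedar: Sharpe ratio = (19.9% − 1.0%) / 8.3% = 2.277
Ridgeline: Sharpe ratio = (10.1% − 1.0%) / 13.2% = 0.689
Highest: Cedar (2.277).

Cedar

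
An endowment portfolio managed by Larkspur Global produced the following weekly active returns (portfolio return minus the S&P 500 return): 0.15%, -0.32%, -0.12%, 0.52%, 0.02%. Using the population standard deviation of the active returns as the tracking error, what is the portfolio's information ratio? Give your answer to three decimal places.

r̄ = (0.15 − 0.32 − 0.12 + 0.52 + 0.02) / 5 = 0.250 / 5 = 0.0500%
Population std dev = √[0.3976 / 5] = 0.2820%
IR = r̄ / tracking error = 0.0500 / 0.2820 = 0.1773

0.177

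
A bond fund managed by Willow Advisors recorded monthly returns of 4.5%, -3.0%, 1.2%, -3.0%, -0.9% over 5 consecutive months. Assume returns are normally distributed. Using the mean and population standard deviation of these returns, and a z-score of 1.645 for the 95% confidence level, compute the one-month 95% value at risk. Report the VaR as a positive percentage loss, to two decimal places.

r̄ = (4.5 − 3 + 1.2 − 3 − 0.9) / 5 = -1.20 / 5 = -0.2400%
Σ(r − r̄)² = (4.5 − (-0.2400))² + (-3 − (-0.2400))² + (1.2 − (-0.2400))² + … = 40.2120
population σ = √(40.2120 / 5) = √8.0424 = 2.8359%
VaR = −(r̄ − z·σ) = −(-0.2400 − 1.645 × 2.8359) = −(-4.9051) = 4.9051%

4.91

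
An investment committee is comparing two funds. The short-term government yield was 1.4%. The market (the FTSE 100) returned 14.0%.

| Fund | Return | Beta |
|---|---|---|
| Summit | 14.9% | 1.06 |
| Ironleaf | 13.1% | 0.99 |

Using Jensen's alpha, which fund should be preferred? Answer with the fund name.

Summit

Summit: α = 14.9% − [1.4% + 1.06 × (14.0% − 1.4%)] = 0.144
Ironleaf: α = 13.1% − [1.4% + 0.99 × (14.0% − 1.4%)] = -0.774
Highest: Summit (0.144).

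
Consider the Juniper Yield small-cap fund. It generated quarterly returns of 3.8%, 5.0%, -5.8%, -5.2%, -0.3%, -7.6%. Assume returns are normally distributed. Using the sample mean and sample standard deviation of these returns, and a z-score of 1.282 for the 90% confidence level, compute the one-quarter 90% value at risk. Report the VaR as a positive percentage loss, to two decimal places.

8.49

Mean return r̄ = -10.10 / 6 = -1.6833%
Sample σ = √[Σ(r − r̄)² / 5] = √[140.9683 / 5] = √28.1937 = 5.3098%
VaR = −(r̄ − z·σ) = −(-1.6833 − 1.282 × 5.3098) = −(-8.4905) = 8.4905%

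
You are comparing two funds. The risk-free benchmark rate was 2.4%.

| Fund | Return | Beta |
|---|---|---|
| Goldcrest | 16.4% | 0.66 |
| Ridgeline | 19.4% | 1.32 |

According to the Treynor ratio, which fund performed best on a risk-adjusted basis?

Goldcrest: Treynor = (16.4% − 2.4%) / 0.66 = 21.212
Ridgeline: Treynor = (19.4% − 2.4%) / 1.32 = 12.879
Highest: Goldcrest (21.212).

Goldcrest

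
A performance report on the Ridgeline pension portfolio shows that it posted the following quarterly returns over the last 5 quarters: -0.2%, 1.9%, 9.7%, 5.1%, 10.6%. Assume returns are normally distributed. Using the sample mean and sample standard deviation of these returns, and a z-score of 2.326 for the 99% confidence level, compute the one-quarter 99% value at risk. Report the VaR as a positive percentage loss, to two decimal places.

Mean return r̄ = 27.10 / 5 = 5.4200%
Σ(r − r̄)² = (-0.2 − 5.4200)² + (1.9 − 5.4200)² + … = 89.2280
sample σ = √(89.2280 / 4) = √22.3070 = 4.7230%
VaR = −(r̄ − z·σ) = −(5.4200 − 2.326 × 4.7230) = −(-5.5657) = 5.5657%

5.57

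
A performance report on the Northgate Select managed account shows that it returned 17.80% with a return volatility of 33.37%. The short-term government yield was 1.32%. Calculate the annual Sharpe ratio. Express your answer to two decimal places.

Sharpe = (Rp − Rf) / σp = (17.80% − 1.32%) / 33.37% = 16.48% / 33.37% = 0.4939

0.49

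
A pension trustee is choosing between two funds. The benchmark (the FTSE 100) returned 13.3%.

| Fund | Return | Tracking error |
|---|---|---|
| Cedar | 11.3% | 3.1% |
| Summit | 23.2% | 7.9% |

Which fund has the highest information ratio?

Cedar: IR = (11.3% − 13.3%) / 3.1% = -0.645
Summit: IR = (23.2% − 13.3%) / 7.9% = 1.253
Highest: Summit (1.253).

Summit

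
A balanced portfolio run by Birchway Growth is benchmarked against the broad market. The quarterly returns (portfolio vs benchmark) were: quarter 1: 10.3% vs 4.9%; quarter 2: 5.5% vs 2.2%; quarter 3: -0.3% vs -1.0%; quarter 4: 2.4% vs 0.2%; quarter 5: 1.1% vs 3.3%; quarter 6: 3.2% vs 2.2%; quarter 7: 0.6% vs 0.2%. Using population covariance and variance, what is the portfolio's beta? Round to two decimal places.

r̄p = 3.2571%,  r̄m = 1.7143%
Cov = Σ(rp − r̄p)(rm − r̄m) / 7 = 5.0078
Var(rm) = Σ(rm − r̄m)² / 7 = 3.5841
β = Cov / Var = 5.0078 / 3.5841 = 1.3972

1.40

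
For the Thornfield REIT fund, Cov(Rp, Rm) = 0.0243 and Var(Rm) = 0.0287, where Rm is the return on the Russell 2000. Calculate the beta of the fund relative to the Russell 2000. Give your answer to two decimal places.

0.85

β = Cov(Rp, Rm) / Var(Rm) = 0.0243 / 0.0287 = 0.8467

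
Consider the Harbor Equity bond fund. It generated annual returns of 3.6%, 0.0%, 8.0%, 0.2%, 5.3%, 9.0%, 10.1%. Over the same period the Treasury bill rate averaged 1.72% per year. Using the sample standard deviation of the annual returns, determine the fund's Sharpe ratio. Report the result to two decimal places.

r̄ = (3.6 + 0 + 8 + 0.2 + 5.3 + 9 + 10.1) / 7 = 36.20 / 7 = 5.1714%
Sample std dev = √[100.8943 / 6] = 4.1007%
Sharpe = (r̄ − rf) / σ = (5.1714 − 1.72) / 4.1007 = 3.4514 / 4.1007 = 0.8417

0.84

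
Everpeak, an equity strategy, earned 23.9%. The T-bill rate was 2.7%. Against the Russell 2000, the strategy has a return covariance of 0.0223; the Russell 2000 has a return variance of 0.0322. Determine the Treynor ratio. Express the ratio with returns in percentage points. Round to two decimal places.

30.61

β = Cov / Var = 0.0223 / 0.0322 = 0.6925
Treynor = (Rp − Rf) / β = (23.9% − 2.7%) / 0.6925 = 21.20 / 0.6925 = 30.6137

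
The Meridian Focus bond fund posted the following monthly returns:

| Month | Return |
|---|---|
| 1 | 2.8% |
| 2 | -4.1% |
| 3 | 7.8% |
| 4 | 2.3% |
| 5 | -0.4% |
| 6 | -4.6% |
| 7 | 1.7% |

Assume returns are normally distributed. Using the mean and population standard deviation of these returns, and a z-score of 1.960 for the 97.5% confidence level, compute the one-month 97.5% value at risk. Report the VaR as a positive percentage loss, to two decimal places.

7.01

Mean return r̄ = 5.50 / 7 = 0.7857%
Population std dev = √[110.6686 / 7] = 3.9762%
VaR = −(r̄ − z·σ) = −(0.7857 − 1.960 × 3.9762) = −(-7.0077) = 7.0077%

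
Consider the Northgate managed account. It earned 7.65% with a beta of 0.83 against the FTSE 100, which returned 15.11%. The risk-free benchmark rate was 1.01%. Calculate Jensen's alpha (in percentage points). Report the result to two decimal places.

-5.06

CAPM expected return = Rf + β(Rm − Rf) = 1.01% + 0.83 × (15.11% − 1.01%) = 1.01 + 0.83 × 14.10 = 12.7130%
Jensen's α = Rp − E[R] = 7.65% − 12.7130% = -5.0630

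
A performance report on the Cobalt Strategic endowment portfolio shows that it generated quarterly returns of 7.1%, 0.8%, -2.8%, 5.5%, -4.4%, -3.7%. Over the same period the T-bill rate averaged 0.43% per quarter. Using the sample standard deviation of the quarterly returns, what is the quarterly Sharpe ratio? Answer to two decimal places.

0.00

Mean return r̄ = 2.50 / 6 = 0.4167%
Sample σ = √[Σ(r − r̄)² / 5] = √[121.1483 / 5] = √24.2297 = 4.9224%
Sharpe = (r̄ − rf) / σ = (0.4167 − 0.43) / 4.9224 = -0.0133 / 4.9224 = -0.0027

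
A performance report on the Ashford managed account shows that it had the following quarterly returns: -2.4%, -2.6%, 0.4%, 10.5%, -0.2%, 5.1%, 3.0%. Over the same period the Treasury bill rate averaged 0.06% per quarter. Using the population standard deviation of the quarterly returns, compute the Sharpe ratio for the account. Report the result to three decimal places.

Mean return r̄ = 13.80 / 7 = 1.9714%
Population σ = √[Σ(r − r̄)² / 7] = √[130.7743 / 7] = √18.6820 = 4.3223%
Sharpe = (r̄ − rf) / σ = (1.9714 − 0.06) / 4.3223 = 1.9114 / 4.3223 = 0.4422

0.442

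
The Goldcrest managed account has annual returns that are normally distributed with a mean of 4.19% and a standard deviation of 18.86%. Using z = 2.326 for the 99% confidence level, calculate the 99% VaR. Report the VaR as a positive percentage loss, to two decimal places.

VaR (as % loss) = −(μ − z·σ) = −(4.19% − 2.326 × 18.86%) = −(-39.67836%) = 39.67836%

39.68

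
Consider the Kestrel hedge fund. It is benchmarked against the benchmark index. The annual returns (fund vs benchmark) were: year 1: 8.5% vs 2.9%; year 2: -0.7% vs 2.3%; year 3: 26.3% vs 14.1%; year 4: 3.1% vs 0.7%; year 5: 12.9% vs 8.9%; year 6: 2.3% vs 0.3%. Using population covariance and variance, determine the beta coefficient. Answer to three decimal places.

1.708

r̄p = 8.7333%,  r̄m = 4.8667%
Cov = Σ(rp − r̄p)(rm − r̄m) / 6 = 42.7544
Var(rm) = Σ(rm − r̄m)² / 6 = 25.0322
β = Cov / Var = 42.7544 / 25.0322 = 1.7080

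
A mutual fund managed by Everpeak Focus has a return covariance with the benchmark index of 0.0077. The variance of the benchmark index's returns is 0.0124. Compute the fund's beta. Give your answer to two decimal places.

β = Cov(Rp, Rm) / Var(Rm) = 0.0077 / 0.0124 = 0.6210

0.62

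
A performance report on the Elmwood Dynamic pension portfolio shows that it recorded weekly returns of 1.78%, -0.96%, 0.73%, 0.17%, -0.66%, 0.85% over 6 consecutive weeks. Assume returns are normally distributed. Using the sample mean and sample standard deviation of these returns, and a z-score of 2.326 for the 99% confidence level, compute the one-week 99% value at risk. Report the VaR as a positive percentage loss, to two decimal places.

r̄ = (1.78 − 0.96 + 0.73 + 0.17 − 0.66 + 0.85) / 6 = 1.910 / 6 = 0.3183%
Sample std dev = √[5.2019 / 5] = 1.0200%
VaR = −(r̄ − z·σ) = −(0.3183 − 2.326 × 1.0200) = −(-2.0542) = 2.0542%

2.05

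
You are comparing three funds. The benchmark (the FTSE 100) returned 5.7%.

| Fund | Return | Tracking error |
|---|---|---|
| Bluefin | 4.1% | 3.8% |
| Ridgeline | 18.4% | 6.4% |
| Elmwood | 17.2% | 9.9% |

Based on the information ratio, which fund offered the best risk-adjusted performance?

Ridgeline

Bluefin: IR = (4.1% − 5.7%) / 3.8% = -0.421
Ridgeline: IR = (18.4% − 5.7%) / 6.4% = 1.984
Elmwood: IR = (17.2% − 5.7%) / 9.9% = 1.162
Highest: Ridgeline (1.984).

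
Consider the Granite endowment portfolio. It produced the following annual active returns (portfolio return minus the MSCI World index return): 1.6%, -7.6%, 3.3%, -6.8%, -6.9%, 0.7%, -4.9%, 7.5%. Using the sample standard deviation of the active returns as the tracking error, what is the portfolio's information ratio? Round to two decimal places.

-0.29

Mean return r̄ = -13.10 / 8 = -1.6375%
Sample std dev = √[224.3588 / 7] = 5.6614%
IR = r̄ / tracking error = -1.6375 / 5.6614 = -0.2892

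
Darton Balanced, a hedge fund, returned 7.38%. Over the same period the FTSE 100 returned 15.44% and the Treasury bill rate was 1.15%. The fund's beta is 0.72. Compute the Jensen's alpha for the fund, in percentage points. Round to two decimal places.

CAPM expected return = Rf + β(Rm − Rf) = 1.15% + 0.72 × (15.44% − 1.15%) = 1.15 + 0.72 × 14.29 = 11.4388%
Jensen's α = Rp − E[R] = 7.38% − 11.4388% = -4.0588

-4.06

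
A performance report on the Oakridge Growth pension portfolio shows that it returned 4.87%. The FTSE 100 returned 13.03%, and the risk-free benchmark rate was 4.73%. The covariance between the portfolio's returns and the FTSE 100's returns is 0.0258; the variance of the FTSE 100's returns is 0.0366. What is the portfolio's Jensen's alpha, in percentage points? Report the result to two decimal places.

β = Cov / Var = 0.0258 / 0.0366 = 0.7049
E[R] = Rf + β(Rm − Rf) = 4.73% + 0.7049 × (13.03% − 4.73%) = 10.5807%
α = Rp − E[R] = 4.87% − 10.5807% = -5.7107

-5.71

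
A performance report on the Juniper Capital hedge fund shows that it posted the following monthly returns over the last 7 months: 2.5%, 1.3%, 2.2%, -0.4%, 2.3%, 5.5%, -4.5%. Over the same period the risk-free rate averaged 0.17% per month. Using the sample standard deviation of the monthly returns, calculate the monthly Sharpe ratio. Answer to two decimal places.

0.36

Mean return r̄ = 8.90 / 7 = 1.2714%
Sample σ = √[Σ(r − r̄)² / 6] = √[57.4143 / 6] = √9.5691 = 3.0934%
Sharpe = (r̄ − rf) / σ = (1.2714 − 0.17) / 3.0934 = 1.1014 / 3.0934 = 0.3560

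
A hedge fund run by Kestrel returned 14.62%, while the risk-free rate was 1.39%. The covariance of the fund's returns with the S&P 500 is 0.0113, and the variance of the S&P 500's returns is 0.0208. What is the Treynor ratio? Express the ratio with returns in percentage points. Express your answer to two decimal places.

β = Cov / Var = 0.0113 / 0.0208 = 0.5433
Treynor = (Rp − Rf) / β = (14.62% − 1.39%) / 0.5433 = 13.23 / 0.5433 = 24.3512

24.35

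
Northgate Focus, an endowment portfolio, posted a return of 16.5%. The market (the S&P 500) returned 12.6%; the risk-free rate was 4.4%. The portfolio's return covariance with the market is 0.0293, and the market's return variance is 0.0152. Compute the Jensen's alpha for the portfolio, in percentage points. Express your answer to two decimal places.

-3.71

β = Cov / Var = 0.0293 / 0.0152 = 1.9276
E[R] = Rf + β(Rm − Rf) = 4.4% + 1.9276 × (12.6% − 4.4%) = 20.2063%
α = Rp − E[R] = 16.5% − 20.2063% = -3.7063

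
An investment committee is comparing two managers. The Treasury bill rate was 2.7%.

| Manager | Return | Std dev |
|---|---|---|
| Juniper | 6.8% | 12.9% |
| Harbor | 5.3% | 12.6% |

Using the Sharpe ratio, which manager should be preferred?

Juniper

Juniper: Sharpe ratio = (6.8% − 2.7%) / 12.9% = 0.318
Harbor: Sharpe ratio = (5.3% − 2.7%) / 12.6% = 0.206
Highest: Juniper (0.318).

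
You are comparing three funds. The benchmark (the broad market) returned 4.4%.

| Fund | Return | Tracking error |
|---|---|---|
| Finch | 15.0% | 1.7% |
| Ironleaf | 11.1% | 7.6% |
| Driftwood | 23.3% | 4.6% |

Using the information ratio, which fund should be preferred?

Finch

Finch: IR = (15.0% − 4.4%) / 1.7% = 6.235
Ironleaf: IR = (11.1% − 4.4%) / 7.6% = 0.882
Driftwood: IR = (23.3% − 4.4%) / 4.6% = 4.109
Highest: Finch (6.235).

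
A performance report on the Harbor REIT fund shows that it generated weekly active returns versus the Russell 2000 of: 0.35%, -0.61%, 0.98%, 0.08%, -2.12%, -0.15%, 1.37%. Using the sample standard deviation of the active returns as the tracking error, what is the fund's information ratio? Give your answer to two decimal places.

μ = (0.35 − 0.61 + 0.98 + 0.08 − 2.12 − 0.15 + 1.37) / 7 = -0.0143%
Sample std dev = √[7.8538 / 6] = 1.1441%
IR = μ / tracking error = -0.0143 / 1.1441 = -0.0125

-0.01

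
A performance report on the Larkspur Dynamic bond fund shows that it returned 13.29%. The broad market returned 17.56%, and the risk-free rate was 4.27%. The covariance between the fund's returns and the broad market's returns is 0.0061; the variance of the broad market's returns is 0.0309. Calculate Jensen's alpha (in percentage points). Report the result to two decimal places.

β = Cov / Var = 0.0061 / 0.0309 = 0.1974
E[R] = Rf + β(Rm − Rf) = 4.27% + 0.1974 × (17.56% − 4.27%) = 6.8934%
α = Rp − E[R] = 13.29% − 6.8934% = 6.3966

6.40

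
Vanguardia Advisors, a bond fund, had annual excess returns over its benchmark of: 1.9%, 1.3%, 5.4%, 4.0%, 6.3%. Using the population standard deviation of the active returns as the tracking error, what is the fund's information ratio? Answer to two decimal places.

μ = (1.9 + 1.3 + 5.4 + 4 + 6.3) / 5 = 18.90 / 5 = 3.7800%
Σ(r − μ)² = (1.9 − 3.7800)² + (1.3 − 3.7800)² + … = 18.7080
σ = √[18.7080 / 5] = 1.9343%
IR = μ / tracking error = 3.7800 / 1.9343 = 1.9542

1.95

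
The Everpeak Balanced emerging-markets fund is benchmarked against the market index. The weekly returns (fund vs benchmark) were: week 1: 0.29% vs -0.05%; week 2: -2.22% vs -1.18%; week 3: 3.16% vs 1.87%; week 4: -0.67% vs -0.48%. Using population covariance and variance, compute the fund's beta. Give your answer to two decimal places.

r̄p = 0.1400%,  r̄m = 0.0400%
Cov = Σ(rp − r̄p)(rm − r̄m) / 4 = 2.2034
Var(rm) = Σ(rm − r̄m)² / 4 = 1.2790
β = Cov / Var = 2.2034 / 1.2790 = 1.7228

1.72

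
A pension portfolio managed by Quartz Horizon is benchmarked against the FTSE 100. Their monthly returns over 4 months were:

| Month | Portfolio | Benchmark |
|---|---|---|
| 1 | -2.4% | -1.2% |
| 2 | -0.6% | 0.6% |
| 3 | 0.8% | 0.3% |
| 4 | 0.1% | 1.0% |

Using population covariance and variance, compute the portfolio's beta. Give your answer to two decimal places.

1.17

r̄p = -0.5250%,  r̄m = 0.1750%
Cov = Σ(rp − r̄p)(rm − r̄m) / 4 = 0.8069
Var(rm) = Σ(rm − r̄m)² / 4 = 0.6919
β = Cov / Var = 0.8069 / 0.6919 = 1.1662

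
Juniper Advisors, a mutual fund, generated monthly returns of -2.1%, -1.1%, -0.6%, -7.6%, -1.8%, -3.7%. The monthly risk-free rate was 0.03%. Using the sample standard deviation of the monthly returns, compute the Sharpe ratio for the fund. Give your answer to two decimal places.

-1.11

μ = (-2.1 − 1.1 − 0.6 − 7.6 − 1.8 − 3.7) / 6 = -2.8167%
Σ(r − μ)² = 33.0683; sample σ = √(33.0683/5) = 2.5717%
Sharpe = (μ − rf) / σ = (-2.8167 − 0.03) / 2.5717 = -2.8467 / 2.5717 = -1.1069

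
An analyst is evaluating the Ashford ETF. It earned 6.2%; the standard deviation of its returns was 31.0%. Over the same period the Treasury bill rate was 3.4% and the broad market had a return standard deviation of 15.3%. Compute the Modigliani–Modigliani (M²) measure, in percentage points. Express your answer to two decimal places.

Sharpe = (Rp − Rf) / σp = (6.2% − 3.4%) / 31.0% = 0.0903
M² = Rf + Sharpe × σm = 3.4% + 0.0903 × 15.3% = 4.7816%

4.78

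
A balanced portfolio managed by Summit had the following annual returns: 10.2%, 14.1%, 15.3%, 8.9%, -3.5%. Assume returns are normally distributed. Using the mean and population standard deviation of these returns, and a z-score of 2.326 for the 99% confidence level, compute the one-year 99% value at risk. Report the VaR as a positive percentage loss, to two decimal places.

r̄ = (10.2 + 14.1 + 15.3 + 8.9 − 3.5) / 5 = 9.0000%
Σ(r − r̄)² = (10.2 − 9.0000)² + (14.1 − 9.0000)² + … = 223.4000
σ = √[223.4000 / 5] = 6.6843%
VaR = −(r̄ − z·σ) = −(9.0000 − 2.326 × 6.6843) = −(-6.5477) = 6.5477%

6.55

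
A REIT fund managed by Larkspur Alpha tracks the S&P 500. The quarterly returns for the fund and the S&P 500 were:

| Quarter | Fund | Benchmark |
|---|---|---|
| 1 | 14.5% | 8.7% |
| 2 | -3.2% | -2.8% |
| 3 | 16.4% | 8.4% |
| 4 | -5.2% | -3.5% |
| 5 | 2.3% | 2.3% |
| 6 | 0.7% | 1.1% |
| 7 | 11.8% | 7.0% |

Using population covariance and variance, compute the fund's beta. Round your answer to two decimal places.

r̄p = 5.3286%,  r̄m = 3.0286%
Cov = Σ(rp − r̄p)(rm − r̄m) / 7 = 38.1092
Var(rm) = Σ(rm − r̄m)² / 7 = 22.5192
β = Cov / Var = 38.1092 / 22.5192 = 1.6923

1.69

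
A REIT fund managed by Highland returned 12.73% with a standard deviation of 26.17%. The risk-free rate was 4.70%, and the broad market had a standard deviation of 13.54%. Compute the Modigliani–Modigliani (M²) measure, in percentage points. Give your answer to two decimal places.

8.85

Sharpe = (Rp − Rf) / σp = (12.73% − 4.70%) / 26.17% = 0.3068
M² = Rf + Sharpe × σm = 4.70% + 0.3068 × 13.54% = 8.8541%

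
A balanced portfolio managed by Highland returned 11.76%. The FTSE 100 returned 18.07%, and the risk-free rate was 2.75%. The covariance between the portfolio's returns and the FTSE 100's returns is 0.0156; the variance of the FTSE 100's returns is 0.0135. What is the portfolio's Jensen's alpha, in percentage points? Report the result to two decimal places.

-8.69

β = Cov / Var = 0.0156 / 0.0135 = 1.1556
E[R] = Rf + β(Rm − Rf) = 2.75% + 1.1556 × (18.07% − 2.75%) = 20.4538%
α = Rp − E[R] = 11.76% − 20.4538% = -8.6938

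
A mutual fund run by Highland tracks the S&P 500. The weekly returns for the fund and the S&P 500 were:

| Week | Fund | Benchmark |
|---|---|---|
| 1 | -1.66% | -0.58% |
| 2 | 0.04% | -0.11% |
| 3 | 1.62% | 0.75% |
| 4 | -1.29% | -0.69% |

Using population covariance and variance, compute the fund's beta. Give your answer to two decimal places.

2.22

r̄p = -0.3225%,  r̄m = -0.1575%
Cov = Σ(rp − r̄p)(rm − r̄m) / 4 = 0.7151
Var(rm) = Σ(rm − r̄m)² / 4 = 0.3220
β = Cov / Var = 0.7151 / 0.3220 = 2.2208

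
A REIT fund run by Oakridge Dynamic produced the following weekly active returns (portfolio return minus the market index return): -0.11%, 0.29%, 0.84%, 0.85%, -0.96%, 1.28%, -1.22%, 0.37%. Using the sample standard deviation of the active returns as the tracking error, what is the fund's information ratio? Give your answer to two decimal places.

0.19

μ = (-0.11 + 0.29 + 0.84 + 0.85 − 0.96 + 1.28 − 1.22 + 0.37) / 8 = 0.1675%
Σ(r − μ)² = (-0.11 − 0.1675)² + (0.29 − 0.1675)² + (0.84 − 0.1675)² + … = 5.4852
σ = √[5.4852 / 7] = 0.8852%
IR = μ / tracking error = 0.1675 / 0.8852 = 0.1892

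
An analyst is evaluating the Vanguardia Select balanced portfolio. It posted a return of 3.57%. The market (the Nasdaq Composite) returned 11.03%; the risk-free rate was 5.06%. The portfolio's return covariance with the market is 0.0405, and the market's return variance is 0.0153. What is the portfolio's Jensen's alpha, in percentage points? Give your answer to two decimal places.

-17.29

β = Cov / Var = 0.0405 / 0.0153 = 2.6471
E[R] = Rf + β(Rm − Rf) = 5.06% + 2.6471 × (11.03% − 5.06%) = 20.8632%
α = Rp − E[R] = 3.57% − 20.8632% = -17.2932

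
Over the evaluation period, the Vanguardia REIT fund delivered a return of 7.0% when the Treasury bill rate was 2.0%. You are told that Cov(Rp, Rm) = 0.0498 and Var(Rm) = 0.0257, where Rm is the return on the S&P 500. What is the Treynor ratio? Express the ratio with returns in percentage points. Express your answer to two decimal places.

β = Cov / Var = 0.0498 / 0.0257 = 1.9377
Treynor = (Rp − Rf) / β = (7.0% − 2.0%) / 1.9377 = 5.00 / 1.9377 = 2.5804

2.58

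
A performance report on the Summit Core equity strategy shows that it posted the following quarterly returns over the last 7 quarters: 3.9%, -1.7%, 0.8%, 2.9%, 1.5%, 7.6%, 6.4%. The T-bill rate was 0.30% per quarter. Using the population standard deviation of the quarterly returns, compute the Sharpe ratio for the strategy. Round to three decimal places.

0.921

r̄ = (3.9 − 1.7 + 0.8 + 2.9 + 1.5 + 7.6 + 6.4) / 7 = 21.40 / 7 = 3.0571%
Population σ = √[Σ(r − r̄)² / 7] = √[62.6971 / 7] = √8.9567 = 2.9928%
Sharpe = (r̄ − rf) / σ = (3.0571 − 0.3) / 2.9928 = 2.7571 / 2.9928 = 0.9212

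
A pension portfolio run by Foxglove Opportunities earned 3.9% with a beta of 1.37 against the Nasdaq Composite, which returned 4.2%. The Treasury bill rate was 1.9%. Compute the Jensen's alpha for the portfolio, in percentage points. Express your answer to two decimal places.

CAPM expected return = Rf + β(Rm − Rf) = 1.9% + 1.37 × (4.2% − 1.9%) = 1.9 + 1.37 × 2.30 = 5.0510%
Jensen's α = Rp − E[R] = 3.9% − 5.0510% = -1.1510

-1.15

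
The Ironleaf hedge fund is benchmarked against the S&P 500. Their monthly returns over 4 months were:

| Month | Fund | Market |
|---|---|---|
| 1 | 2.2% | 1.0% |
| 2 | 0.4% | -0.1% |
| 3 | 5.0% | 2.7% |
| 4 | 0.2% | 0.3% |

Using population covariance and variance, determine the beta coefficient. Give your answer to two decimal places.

r̄p = 1.9500%,  r̄m = 0.9750%
Cov = Σ(rp − r̄p)(rm − r̄m) / 4 = 2.0288
Var(rm) = Σ(rm − r̄m)² / 4 = 1.1469
β = Cov / Var = 2.0288 / 1.1469 = 1.7689

1.77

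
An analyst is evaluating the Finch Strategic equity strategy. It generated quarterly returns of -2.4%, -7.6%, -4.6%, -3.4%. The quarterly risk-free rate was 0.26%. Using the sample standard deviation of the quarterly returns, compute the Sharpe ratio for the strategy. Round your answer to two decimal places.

r̄ = (-2.4 − 7.6 − 4.6 − 3.4) / 4 = -18.00 / 4 = -4.5000%
Sample std dev = √[15.2400 / 3] = 2.2539%
Sharpe = (r̄ − rf) / σ = (-4.5000 − 0.26) / 2.2539 = -4.7600 / 2.2539 = -2.1119

-2.11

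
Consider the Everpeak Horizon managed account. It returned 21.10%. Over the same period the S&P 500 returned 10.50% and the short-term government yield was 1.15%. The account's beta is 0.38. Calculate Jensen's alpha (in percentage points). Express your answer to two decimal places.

16.40

CAPM expected return = Rf + β(Rm − Rf) = 1.15% + 0.38 × (10.50% − 1.15%) = 1.15 + 0.38 × 9.35 = 4.7030%
Jensen's α = Rp − E[R] = 21.10% − 4.7030% = 16.3970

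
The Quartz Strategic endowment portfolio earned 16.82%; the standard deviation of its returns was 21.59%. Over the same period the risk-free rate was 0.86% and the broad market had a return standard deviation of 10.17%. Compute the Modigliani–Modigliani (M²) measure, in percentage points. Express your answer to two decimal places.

Sharpe = (Rp − Rf) / σp = (16.82% − 0.86%) / 21.59% = 0.7392
M² = Rf + Sharpe × σm = 0.86% + 0.7392 × 10.17% = 8.3777%

8.38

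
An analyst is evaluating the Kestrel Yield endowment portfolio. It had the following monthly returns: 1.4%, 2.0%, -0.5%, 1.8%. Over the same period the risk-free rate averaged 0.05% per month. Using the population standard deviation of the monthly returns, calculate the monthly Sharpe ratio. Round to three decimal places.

1.135

μ = (1.4 + 2 − 0.5 + 1.8) / 4 = 4.70 / 4 = 1.1750%
Σ(r − μ)² = (1.4 − 1.1750)² + (2 − 1.1750)² + (-0.5 − 1.1750)² + … = 3.9275
population σ = √(3.9275 / 4) = √0.9819 = 0.9909%
Sharpe = (μ − rf) / σ = (1.1750 − 0.05) / 0.9909 = 1.1250 / 0.9909 = 1.1353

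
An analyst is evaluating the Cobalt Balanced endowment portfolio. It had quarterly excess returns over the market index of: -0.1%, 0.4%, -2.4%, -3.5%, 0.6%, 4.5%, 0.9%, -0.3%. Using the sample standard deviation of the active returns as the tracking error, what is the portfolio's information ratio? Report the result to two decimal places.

0.01

Mean return r̄ = 0.10 / 8 = 0.0125%
Σ(r − r̄)² = (-0.1 − 0.0125)² + (0.4 − 0.0125)² + (-2.4 − 0.0125)² + … = 39.6888
sample σ = √(39.6888 / 7) = √5.6698 = 2.3811%
IR = r̄ / tracking error = 0.0125 / 2.3811 = 0.0052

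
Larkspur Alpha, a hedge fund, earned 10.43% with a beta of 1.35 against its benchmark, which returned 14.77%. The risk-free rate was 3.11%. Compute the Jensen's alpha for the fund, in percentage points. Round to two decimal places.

CAPM expected return = Rf + β(Rm − Rf) = 3.11% + 1.35 × (14.77% − 3.11%) = 3.11 + 1.35 × 11.66 = 18.8510%
Jensen's α = Rp − E[R] = 10.43% − 18.8510% = -8.4210

-8.42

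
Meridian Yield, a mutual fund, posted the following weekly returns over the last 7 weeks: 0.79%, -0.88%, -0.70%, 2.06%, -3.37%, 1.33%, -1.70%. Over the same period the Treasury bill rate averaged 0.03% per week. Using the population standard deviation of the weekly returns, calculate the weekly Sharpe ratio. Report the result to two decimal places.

-0.22

μ = (0.79 − 0.88 − 0.7 + 2.06 − 3.37 + 1.33 − 1.7) / 7 = -0.3529%
Σ(r − μ)² = (0.79 − (-0.3529))² + (-0.88 − (-0.3529))² + … = 21.2763
population σ = √(21.2763 / 7) = √3.0395 = 1.7434%
Sharpe = (μ − rf) / σ = (-0.3529 − 0.03) / 1.7434 = -0.3829 / 1.7434 = -0.2196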